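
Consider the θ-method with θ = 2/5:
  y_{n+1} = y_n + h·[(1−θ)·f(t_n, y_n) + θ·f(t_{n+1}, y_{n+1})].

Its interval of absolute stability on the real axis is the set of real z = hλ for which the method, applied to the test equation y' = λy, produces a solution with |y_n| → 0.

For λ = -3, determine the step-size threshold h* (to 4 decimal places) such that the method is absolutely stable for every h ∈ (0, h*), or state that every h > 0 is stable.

On y'=λy, z=hλ:
  y_{n+1} = y_n + z·[3/5·y_n + 2/5·y_{n+1}] ⇒ (1 − 2/5z)y_{n+1} = (1 + 3/5z)y_n
  R(z) = (1 + 3/5z)/(1 − 2/5z).

Need |R(x)|<1, x<0.
x=-0.65: |R|=0.4841
R=−1: 1+3/5x = −1+2/5x ⇒ -1/5x=2 ⇒ x=2/(-1/5)=-10.0000
Confirm numerically:
  x=-9.839: |R|=0.99348 <1
  x=-7.612: |R|=0.88192 <1
  x=-4.419: |R|=0.59669 <1
  x=-10.596: |R|=1.02276 >1
  x=-10.391: |R|=1.01517 >1
So |R|<1 on (-10.0000, 0).

(-10.0000,0); λ=-3 ⇒ h* = (10)/3 = 3.3333.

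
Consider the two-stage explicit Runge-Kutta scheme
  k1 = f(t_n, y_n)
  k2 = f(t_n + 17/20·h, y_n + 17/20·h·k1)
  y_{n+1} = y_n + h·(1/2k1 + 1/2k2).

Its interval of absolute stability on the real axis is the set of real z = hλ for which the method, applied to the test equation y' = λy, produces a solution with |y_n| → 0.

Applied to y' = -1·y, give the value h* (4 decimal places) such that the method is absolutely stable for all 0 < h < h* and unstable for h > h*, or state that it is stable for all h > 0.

Set f=λy, z=hλ:
  k1=λy_n ⇒ h·k1=z·y_n;  k2=λ(1+17/20z)y_n ⇒ h·k2=z(1+17/20z)y_n
  y_{n+1}/y_n = 1 + 1/2z + 1/2z(1+17/20z) = 1 + z + 17/40z²
  ⇒ R(z) = 1 + z + 17/40z².

Solve |R(x)|<1 on ℝ⁻.
x=-1.7: |R|=0.5282
R=1: x+17/40x²=0 ⇒ x=−40/17=-2.3529; min R=1−1/(4·17/40)=0.4118>−1
Confirm numerically:
  x=-1.874: |R|=0.61855 <1
  x=-1.793: |R|=0.57331 <1
  x=-1.338: |R|=0.42285 <1
  x=-2.717: |R|=1.42039 >1
  x=-2.490: |R|=1.14504 >1
Stable set (-2.3529, 0).

(-2.3529,0); λ=-1 ⇒ h* = (40/17)/1 = 2.3529.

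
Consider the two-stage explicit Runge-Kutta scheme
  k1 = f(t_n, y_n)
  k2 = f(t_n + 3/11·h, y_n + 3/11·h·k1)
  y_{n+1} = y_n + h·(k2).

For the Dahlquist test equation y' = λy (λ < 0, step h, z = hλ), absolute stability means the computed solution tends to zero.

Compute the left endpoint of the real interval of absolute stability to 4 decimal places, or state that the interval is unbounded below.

left endpoint -3.6667.

Set f=λy, z=hλ:
  k1=λy_n ⇒ h·k1=z·y_n;  k2=λ(1+3/11z)y_n ⇒ h·k2=z(1+3/11z)y_n
  y_{n+1}/y_n = 1 + z(1+3/11z) = 1 + z + 3/11z²
  so R(z) = 1 + z + 3/11z².

Boundary: |R(x)|=1, x<0.
x=-0.7: |R|=0.4336
R=1: x+3/11x²=0 ⇒ x=−11/3=-3.6667; min R=1−1/(4·3/11)=0.0833>−1
Confirm numerically:
  x=-3.638: |R|=0.97156 <1
  x=-2.854: |R|=0.36745 <1
  x=-1.815: |R|=0.08342 <1
  x=-1.629: |R|=0.09472 <1
  x=-4.079: |R|=1.45870 >1
  x=-3.978: |R|=1.33777 >1
  x=-3.955: |R|=1.31101 >1
Interval (-3.6667, 0).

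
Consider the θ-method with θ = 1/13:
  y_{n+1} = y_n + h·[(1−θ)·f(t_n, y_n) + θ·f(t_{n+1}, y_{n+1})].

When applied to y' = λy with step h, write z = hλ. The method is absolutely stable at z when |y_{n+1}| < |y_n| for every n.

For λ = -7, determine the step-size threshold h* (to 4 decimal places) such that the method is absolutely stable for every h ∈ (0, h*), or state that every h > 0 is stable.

(-2.3636,0); λ=-7 ⇒ h* = (26/11)/7 = 0.3377.

On y'=λy, z=hλ:
  y_{n+1} = y_n + z·[12/13·y_n + 1/13·y_{n+1}] ⇒ (1 − 1/13z)y_{n+1} = (1 + 12/13z)y_n
  R(z) = (1 + 12/13z)/(1 − 1/13z).

Boundary: |R(x)|=1, x<0.
x=-0.77: |R|=0.2731
R=−1: 1+12/13x = −1+1/13x ⇒ -11/13x=2 ⇒ x=2/(-11/13)=-2.3636
Confirm numerically:
  x=-2.191: |R|=0.87499 <1
  x=-1.952: |R|=0.69716 <1
  x=-1.515: |R|=0.35687 <1
  x=-2.667: |R|=1.21300 >1
  x=-2.546: |R|=1.12904 >1
Interval (-2.3636, 0).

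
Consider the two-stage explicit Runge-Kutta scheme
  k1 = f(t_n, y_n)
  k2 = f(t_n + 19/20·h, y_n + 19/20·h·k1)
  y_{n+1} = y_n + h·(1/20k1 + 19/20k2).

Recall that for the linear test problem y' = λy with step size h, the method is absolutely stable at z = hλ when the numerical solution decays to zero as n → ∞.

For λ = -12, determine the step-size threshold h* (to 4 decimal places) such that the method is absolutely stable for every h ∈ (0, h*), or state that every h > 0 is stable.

Set f=λy, z=hλ:
  k1=λy_n ⇒ h·k1=z·y_n;  k2=λ(1+19/20z)y_n ⇒ h·k2=z(1+19/20z)y_n
  y_{n+1}/y_n = 1 + 1/20z + 19/20z(1+19/20z) = 1 + z + 361/400z²
  so R(z) = 1 + z + 361/400z².

Need |R(x)|<1, x<0.
x=-0.89: |R|=0.8249
R=1: x+361/400x²=0 ⇒ x=−400/361=-1.1080; min R=1−1/(4·361/400)=0.7230>−1
Confirm numerically:
  x=-1.047: |R|=0.94233 <1
  x=-0.879: |R|=0.81831 <1
  x=-0.682: |R|=0.73777 <1
  x=-1.486: |R|=1.50690 >1
  x=-1.276: |R|=1.19343 >1
  x=-1.273: |R|=1.18953 >1
Interval (-1.1080, 0).

(-1.1080,0); λ=-12 ⇒ h* = (400/361)/12 = 0.0923.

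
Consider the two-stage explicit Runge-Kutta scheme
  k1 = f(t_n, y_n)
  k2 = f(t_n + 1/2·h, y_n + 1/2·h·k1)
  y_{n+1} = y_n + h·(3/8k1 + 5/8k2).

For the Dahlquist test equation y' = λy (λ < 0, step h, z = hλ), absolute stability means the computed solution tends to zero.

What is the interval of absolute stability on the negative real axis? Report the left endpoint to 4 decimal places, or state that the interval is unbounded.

(-3.2000, 0).

On y'=λy, z=hλ:
  k1=λy_n ⇒ h·k1=z·y_n;  k2=λ(1+1/2z)y_n ⇒ h·k2=z(1+1/2z)y_n
  y_{n+1}/y_n = 1 + 3/8z + 5/8z(1+1/2z) = 1 + z + 5/16z²
  ⇒ R(z) = 1 + z + 5/16z².

Need |R(x)|<1, x<0.
x=-0.85: |R|=0.3758
R=1: x+5/16x²=0 ⇒ x=−16/5=-3.2000; min R=1−1/(4·5/16)=0.2000>−1
Confirm numerically:
  x=-2.415: |R|=0.40757 <1
  x=-2.301: |R|=0.35356 <1
  x=-2.285: |R|=0.34663 <1
  x=-1.860: |R|=0.22113 <1
  x=-3.594: |R|=1.44251 >1
  x=-3.361: |R|=1.16910 >1
So |R|<1 on (-3.2000, 0).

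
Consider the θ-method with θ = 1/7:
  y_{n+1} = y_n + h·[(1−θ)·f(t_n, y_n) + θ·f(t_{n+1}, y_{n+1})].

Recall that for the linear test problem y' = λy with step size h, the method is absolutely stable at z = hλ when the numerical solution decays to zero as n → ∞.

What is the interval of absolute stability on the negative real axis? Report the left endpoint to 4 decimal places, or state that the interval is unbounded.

On y'=λy, z=hλ:
  y_{n+1} = y_n + z·[6/7·y_n + 1/7·y_{n+1}] ⇒ (1 − 1/7z)y_{n+1} = (1 + 6/7z)y_n
  ⇒ R(z) = (1 + 6/7z)/(1 − 1/7z).

Need |R(x)|<1, x<0.
x=-0.64: |R|=0.4136
R=−1: 1+6/7x = −1+1/7x ⇒ -5/7x=2 ⇒ x=2/(-5/7)=-2.8000
Confirm numerically:
  x=-1.726: |R|=0.38460 <1
  x=-1.665: |R|=0.34507 <1
  x=-1.202: |R|=0.02585 <1
  x=-3.024: |R|=1.11173 >1
  x=-2.850: |R|=1.02538 >1
So |R|<1 on (-2.8000, 0).

z∈(-2.8000,0).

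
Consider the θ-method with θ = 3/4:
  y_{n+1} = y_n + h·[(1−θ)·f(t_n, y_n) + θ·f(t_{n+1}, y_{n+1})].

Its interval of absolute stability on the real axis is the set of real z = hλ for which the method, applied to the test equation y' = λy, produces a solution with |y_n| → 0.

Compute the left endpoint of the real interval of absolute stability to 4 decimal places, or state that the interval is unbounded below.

Set f=λy, z=hλ:
  y_{n+1} = y_n + z·[1/4·y_n + 3/4·y_{n+1}] ⇒ (1 − 3/4z)y_{n+1} = (1 + 1/4z)y_n
  Hence R(z) = (1 + 1/4z)/(1 − 3/4z).

Need |R(x)|<1, x<0.
x=-1.61: |R|=0.2707
x=-2: |R|=0.2000
x=-10: |R|=0.1765
x=-100: |R|=0.3158
θ=3/4≥1/2 ⇒ |1+1/4x|<|1−3/4x| ∀x<0 ⇒ unbounded interval.

interval (−∞, 0).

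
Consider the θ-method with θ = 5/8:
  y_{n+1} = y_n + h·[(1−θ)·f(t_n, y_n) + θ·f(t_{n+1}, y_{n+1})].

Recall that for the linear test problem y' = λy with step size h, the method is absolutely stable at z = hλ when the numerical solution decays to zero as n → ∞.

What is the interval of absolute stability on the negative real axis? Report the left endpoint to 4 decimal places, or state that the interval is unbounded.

(−∞, 0) — no finite endpoint.

Test eqn y'=λy, z=hλ:
  y_{n+1} = y_n + z·[3/8·y_n + 5/8·y_{n+1}] ⇒ (1 − 5/8z)y_{n+1} = (1 + 3/8z)y_n
  R(z) = (1 + 3/8z)/(1 − 5/8z).

Need |R(x)|<1, x<0.
x=-1.75: |R|=0.1642
x=-2: |R|=0.1111
x=-10: |R|=0.3793
x=-100: |R|=0.5748
θ=5/8≥1/2 ⇒ |1+3/8x|<|1−5/8x| ∀x<0 ⇒ unbounded interval.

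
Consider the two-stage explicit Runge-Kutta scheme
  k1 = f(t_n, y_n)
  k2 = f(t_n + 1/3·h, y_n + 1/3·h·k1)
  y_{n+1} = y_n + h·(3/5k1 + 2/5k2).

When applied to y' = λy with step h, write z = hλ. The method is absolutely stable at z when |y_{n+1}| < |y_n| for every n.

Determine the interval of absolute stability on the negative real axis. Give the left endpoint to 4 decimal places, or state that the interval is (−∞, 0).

Set f=λy, z=hλ:
  k1=λy_n ⇒ h·k1=z·y_n;  k2=λ(1+1/3z)y_n ⇒ h·k2=z(1+1/3z)y_n
  y_{n+1}/y_n = 1 + 3/5z + 2/5z(1+1/3z) = 1 + z + 2/15z²
  so R(z) = 1 + z + 2/15z².

Solve |R(x)|<1 on ℝ⁻.
x=-1.69: |R|=0.3092
R=1: x+2/15x²=0 ⇒ x=−15/2=-7.5000; min R=1−1/(4·2/15)=-0.8750>−1
Confirm numerically:
  x=-7.254: |R|=0.76207 <1
  x=-5.483: |R|=0.47456 <1
  x=-4.809: |R|=0.72547 <1
  x=-7.655: |R|=1.15820 >1
  x=-7.533: |R|=1.03315 >1
Interval (-7.5000, 0).

z∈(-7.5000,0).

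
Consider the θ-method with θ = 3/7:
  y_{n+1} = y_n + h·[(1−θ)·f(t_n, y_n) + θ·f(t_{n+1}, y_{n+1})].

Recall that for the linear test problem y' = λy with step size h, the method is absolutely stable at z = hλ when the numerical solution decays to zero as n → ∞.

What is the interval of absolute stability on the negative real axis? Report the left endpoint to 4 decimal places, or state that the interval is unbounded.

z∈(-14.0000,0).

Test eqn y'=λy, z=hλ:
  y_{n+1} = y_n + z·[4/7·y_n + 3/7·y_{n+1}] ⇒ (1 − 3/7z)y_{n+1} = (1 + 4/7z)y_n
  ⇒ R(z) = (1 + 4/7z)/(1 − 3/7z).

Solve |R(x)|<1 on ℝ⁻.
x=-1.09: |R|=0.2571
R=−1: 1+4/7x = −1+3/7x ⇒ -1/7x=2 ⇒ x=2/(-1/7)=-14.0000
Confirm numerically:
  x=-13.714: |R|=0.99406 <1
  x=-11.754: |R|=0.94686 <1
  x=-9.815: |R|=0.88517 <1
  x=-8.228: |R|=0.81783 <1
  x=-14.363: |R|=1.00725 >1
  x=-14.068: |R|=1.00138 >1
Interval (-14.0000, 0).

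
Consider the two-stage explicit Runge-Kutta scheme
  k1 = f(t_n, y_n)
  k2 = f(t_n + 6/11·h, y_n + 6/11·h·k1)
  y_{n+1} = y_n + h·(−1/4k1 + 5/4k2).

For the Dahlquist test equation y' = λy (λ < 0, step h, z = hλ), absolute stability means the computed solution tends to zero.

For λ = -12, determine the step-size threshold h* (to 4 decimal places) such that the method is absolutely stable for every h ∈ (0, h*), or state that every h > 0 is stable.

Test eqn y'=λy, z=hλ:
  k1=λy_n ⇒ h·k1=z·y_n;  k2=λ(1+6/11z)y_n ⇒ h·k2=z(1+6/11z)y_n
  y_{n+1}/y_n = 1 − 1/4z + 5/4z(1+6/11z) = 1 + z + 15/22z²
  R(z) = 1 + z + 15/22z².

Find x<0 with |R(x)|<1.
x=-1.46: |R|=0.9934
R=1: x+15/22x²=0 ⇒ x=−22/15=-1.4667; min R=1−1/(4·15/22)=0.6333>−1
Confirm numerically:
  x=-1.200: |R|=0.78182 <1
  x=-1.071: |R|=0.71107 <1
  x=-0.671: |R|=0.63598 <1
  x=-1.835: |R|=1.46084 >1
  x=-1.741: |R|=1.32565 >1
  x=-1.721: |R|=1.29844 >1
Interval (-1.4667, 0).

(-1.4667,0); λ=-12 ⇒ h* = (22/15)/12 = 0.1222.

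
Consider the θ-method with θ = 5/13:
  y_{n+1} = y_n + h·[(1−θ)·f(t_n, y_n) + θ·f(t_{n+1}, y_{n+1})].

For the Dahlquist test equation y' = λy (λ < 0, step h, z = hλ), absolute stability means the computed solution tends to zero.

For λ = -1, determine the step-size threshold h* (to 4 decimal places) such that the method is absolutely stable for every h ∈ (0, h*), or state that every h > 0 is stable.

(-8.6667,0); λ=-1 ⇒ h* = (26/3)/1 = 8.6667.

Set f=λy, z=hλ:
  y_{n+1} = y_n + z·[8/13·y_n + 5/13·y_{n+1}] ⇒ (1 − 5/13z)y_{n+1} = (1 + 8/13z)y_n
  Hence R(z) = (1 + 8/13z)/(1 − 5/13z).

Need |R(x)|<1, x<0.
x=-1.74: |R|=0.0424
R=−1: 1+8/13x = −1+5/13x ⇒ -3/13x=2 ⇒ x=2/(-3/13)=-8.6667
Confirm numerically:
  x=-8.447: |R|=0.98807 <1
  x=-8.403: |R|=0.98562 <1
  x=-7.165: |R|=0.90773 <1
  x=-5.671: |R|=0.78269 <1
  x=-8.873: |R|=1.01079 >1
  x=-8.768: |R|=1.00535 >1
Stable set (-8.6667, 0).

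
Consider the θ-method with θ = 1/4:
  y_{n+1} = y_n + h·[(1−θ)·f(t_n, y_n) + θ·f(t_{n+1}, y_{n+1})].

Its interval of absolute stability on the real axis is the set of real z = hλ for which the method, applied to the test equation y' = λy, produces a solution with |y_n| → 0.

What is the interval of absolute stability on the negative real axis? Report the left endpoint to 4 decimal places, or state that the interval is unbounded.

On y'=λy, z=hλ:
  y_{n+1} = y_n + z·[3/4·y_n + 1/4·y_{n+1}] ⇒ (1 − 1/4z)y_{n+1} = (1 + 3/4z)y_n
  Hence R(z) = (1 + 3/4z)/(1 − 1/4z).

Boundary: |R(x)|=1, x<0.
x=-0.98: |R|=0.2129
R=−1: 1+3/4x = −1+1/4x ⇒ -1/2x=2 ⇒ x=2/(-1/2)=-4.0000
Confirm numerically:
  x=-2.627: |R|=0.58563 <1
  x=-2.595: |R|=0.57392 <1
  x=-1.900: |R|=0.28814 <1
  x=-4.415: |R|=1.09863 >1
  x=-4.391: |R|=1.09320 >1
  x=-4.127: |R|=1.03125 >1
Interval (-4.0000, 0).

(-4.0000, 0).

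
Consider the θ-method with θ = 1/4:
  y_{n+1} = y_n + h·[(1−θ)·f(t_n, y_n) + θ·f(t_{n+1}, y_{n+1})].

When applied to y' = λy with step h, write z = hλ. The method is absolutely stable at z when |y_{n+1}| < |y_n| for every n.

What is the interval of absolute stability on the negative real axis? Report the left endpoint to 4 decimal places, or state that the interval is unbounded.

(-4.0000, 0).

Test eqn y'=λy, z=hλ:
  y_{n+1} = y_n + z·[3/4·y_n + 1/4·y_{n+1}] ⇒ (1 − 1/4z)y_{n+1} = (1 + 3/4z)y_n
  R(z) = (1 + 3/4z)/(1 − 1/4z).

Find x<0 with |R(x)|<1.
x=-0.45: |R|=0.5955
R=−1: 1+3/4x = −1+1/4x ⇒ -1/2x=2 ⇒ x=2/(-1/2)=-4.0000
Confirm numerically:
  x=-3.238: |R|=0.78944 <1
  x=-2.119: |R|=0.38519 <1
  x=-2.069: |R|=0.36365 <1
  x=-4.455: |R|=1.10763 >1
  x=-4.032: |R|=1.00797 >1
So |R|<1 on (-4.0000, 0).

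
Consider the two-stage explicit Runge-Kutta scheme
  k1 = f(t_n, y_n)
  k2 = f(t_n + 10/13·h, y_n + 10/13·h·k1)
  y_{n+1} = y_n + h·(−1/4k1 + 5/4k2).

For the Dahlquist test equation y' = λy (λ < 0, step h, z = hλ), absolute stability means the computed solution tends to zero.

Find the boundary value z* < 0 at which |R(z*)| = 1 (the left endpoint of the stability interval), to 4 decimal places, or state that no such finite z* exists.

Set f=λy, z=hλ:
  k1=λy_n ⇒ h·k1=z·y_n;  k2=λ(1+10/13z)y_n ⇒ h·k2=z(1+10/13z)y_n
  y_{n+1}/y_n = 1 − 1/4z + 5/4z(1+10/13z) = 1 + z + 25/26z²
  Hence R(z) = 1 + z + 25/26z².

Solve |R(x)|<1 on ℝ⁻.
x=-0.6: |R|=0.7462
R=1: x+25/26x²=0 ⇒ x=−26/25=-1.0400; min R=1−1/(4·25/26)=0.7400>−1
Confirm numerically:
  x=-0.795: |R|=0.81272 <1
  x=-0.717: |R|=0.77732 <1
  x=-0.655: |R|=0.75752 <1
  x=-0.480: |R|=0.74154 <1
  x=-1.152: |R|=1.12406 >1
  x=-1.082: |R|=1.04370 >1
So |R|<1 on (-1.0400, 0).

left endpoint -1.0400.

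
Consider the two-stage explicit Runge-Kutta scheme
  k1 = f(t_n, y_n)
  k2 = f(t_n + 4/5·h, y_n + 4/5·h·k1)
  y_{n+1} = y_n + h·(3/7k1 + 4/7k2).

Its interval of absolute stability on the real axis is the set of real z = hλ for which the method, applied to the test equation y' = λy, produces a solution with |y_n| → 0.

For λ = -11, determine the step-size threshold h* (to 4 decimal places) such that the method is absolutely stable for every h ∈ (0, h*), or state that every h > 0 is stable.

Test eqn y'=λy, z=hλ:
  k1=λy_n ⇒ h·k1=z·y_n;  k2=λ(1+4/5z)y_n ⇒ h·k2=z(1+4/5z)y_n
  y_{n+1}/y_n = 1 + 3/7z + 4/7z(1+4/5z) = 1 + z + 16/35z²
  so R(z) = 1 + z + 16/35z².

Find x<0 with |R(x)|<1.
x=-1.01: |R|=0.4563
R=1: x+16/35x²=0 ⇒ x=−35/16=-2.1875; min R=1−1/(4·16/35)=0.4531>−1
Confirm numerically:
  x=-1.971: |R|=0.80493 <1
  x=-1.737: |R|=0.64228 <1
  x=-1.266: |R|=0.46669 <1
  x=-1.220: |R|=0.46041 <1
  x=-2.766: |R|=1.73149 >1
  x=-2.556: |R|=1.43058 >1
Interval (-2.1875, 0).

(-2.1875,0); λ=-11 ⇒ h* = (35/16)/11 = 0.1989.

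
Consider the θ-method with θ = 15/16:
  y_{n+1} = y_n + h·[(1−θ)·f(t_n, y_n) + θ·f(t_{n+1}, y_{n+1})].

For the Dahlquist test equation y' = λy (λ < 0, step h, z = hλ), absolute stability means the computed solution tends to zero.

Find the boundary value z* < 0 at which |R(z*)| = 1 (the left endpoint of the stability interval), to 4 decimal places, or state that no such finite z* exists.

On y'=λy, z=hλ:
  y_{n+1} = y_n + z·[1/16·y_n + 15/16·y_{n+1}] ⇒ (1 − 15/16z)y_{n+1} = (1 + 1/16z)y_n
  so R(z) = (1 + 1/16z)/(1 − 15/16z).

Find x<0 with |R(x)|<1.
x=-1.62: |R|=0.3568
x=-2: |R|=0.3043
x=-10: |R|=0.0361
x=-100: |R|=0.0554
θ=15/16≥1/2 ⇒ |1+1/16x|<|1−15/16x| ∀x<0 ⇒ interval (−∞,0).

unbounded; (−∞, 0).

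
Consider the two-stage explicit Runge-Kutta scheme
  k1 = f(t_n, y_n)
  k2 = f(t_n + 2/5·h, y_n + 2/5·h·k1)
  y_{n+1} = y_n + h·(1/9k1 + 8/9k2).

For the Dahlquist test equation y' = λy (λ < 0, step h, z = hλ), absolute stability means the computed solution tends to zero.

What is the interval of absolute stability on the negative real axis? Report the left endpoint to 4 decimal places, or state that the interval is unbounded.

(-2.8125, 0).

With y'=λy (z=hλ):
  k1=λy_n ⇒ h·k1=z·y_n;  k2=λ(1+2/5z)y_n ⇒ h·k2=z(1+2/5z)y_n
  y_{n+1}/y_n = 1 + 1/9z + 8/9z(1+2/5z) = 1 + z + 16/45z²
  so R(z) = 1 + z + 16/45z².

Find x<0 with |R(x)|<1.
x=-1.78: |R|=0.3465
R=1: x+16/45x²=0 ⇒ x=−45/16=-2.8125; min R=1−1/(4·16/45)=0.2969>−1
Confirm numerically:
  x=-2.753: |R|=0.94176 <1
  x=-2.181: |R|=0.51029 <1
  x=-1.409: |R|=0.29688 <1
  x=-3.301: |R|=1.57335 >1
  x=-3.246: |R|=1.50032 >1
  x=-3.162: |R|=1.39293 >1
So |R|<1 on (-2.8125, 0).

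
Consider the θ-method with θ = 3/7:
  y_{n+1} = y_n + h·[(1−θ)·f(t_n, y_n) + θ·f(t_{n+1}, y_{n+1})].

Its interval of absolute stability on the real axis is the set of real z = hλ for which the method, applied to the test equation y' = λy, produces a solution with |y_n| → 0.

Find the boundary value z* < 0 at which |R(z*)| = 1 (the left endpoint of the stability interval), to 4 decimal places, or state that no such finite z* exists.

left endpoint -14.0000.

Set f=λy, z=hλ:
  y_{n+1} = y_n + z·[4/7·y_n + 3/7·y_{n+1}] ⇒ (1 − 3/7z)y_{n+1} = (1 + 4/7z)y_n
  R(z) = (1 + 4/7z)/(1 − 3/7z).

Find x<0 with |R(x)|<1.
x=-0.65: |R|=0.4916
R=−1: 1+4/7x = −1+3/7x ⇒ -1/7x=2 ⇒ x=2/(-1/7)=-14.0000
Confirm numerically:
  x=-9.437: |R|=0.87078 <1
  x=-7.955: |R|=0.80415 <1
  x=-6.160: |R|=0.69231 <1
  x=-14.472: |R|=1.00936 >1
  x=-14.324: |R|=1.00648 >1
  x=-14.237: |R|=1.00477 >1
So |R|<1 on (-14.0000, 0).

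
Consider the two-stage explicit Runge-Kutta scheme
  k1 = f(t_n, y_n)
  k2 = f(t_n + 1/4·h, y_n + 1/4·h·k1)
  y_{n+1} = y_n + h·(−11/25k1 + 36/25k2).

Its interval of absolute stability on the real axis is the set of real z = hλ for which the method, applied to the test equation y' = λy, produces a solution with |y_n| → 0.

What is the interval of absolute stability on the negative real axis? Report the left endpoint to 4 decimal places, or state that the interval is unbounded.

z∈(-2.7778,0).

On y'=λy, z=hλ:
  k1=λy_n ⇒ h·k1=z·y_n;  k2=λ(1+1/4z)y_n ⇒ h·k2=z(1+1/4z)y_n
  y_{n+1}/y_n = 1 − 11/25z + 36/25z(1+1/4z) = 1 + z + 9/25z²
  ⇒ R(z) = 1 + z + 9/25z².

Need |R(x)|<1, x<0.
x=-1.44: |R|=0.3065
R=1: x+9/25x²=0 ⇒ x=−25/9=-2.7778; min R=1−1/(4·9/25)=0.3056>−1
Confirm numerically:
  x=-2.705: |R|=0.92913 <1
  x=-2.507: |R|=0.75562 <1
  x=-1.483: |R|=0.30874 <1
  x=-1.338: |R|=0.30649 <1
  x=-3.325: |R|=1.65503 >1
  x=-2.993: |R|=1.23190 >1
  x=-2.989: |R|=1.22728 >1
So |R|<1 on (-2.7778, 0).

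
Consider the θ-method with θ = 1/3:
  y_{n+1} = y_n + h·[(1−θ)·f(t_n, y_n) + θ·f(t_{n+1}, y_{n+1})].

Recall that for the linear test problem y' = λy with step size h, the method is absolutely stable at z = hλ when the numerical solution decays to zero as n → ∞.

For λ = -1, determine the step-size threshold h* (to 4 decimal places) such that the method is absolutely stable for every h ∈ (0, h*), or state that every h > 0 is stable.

(-6.0000,0); λ=-1 ⇒ h* = (6)/1 = 6.0000.

Test eqn y'=λy, z=hλ:
  y_{n+1} = y_n + z·[2/3·y_n + 1/3·y_{n+1}] ⇒ (1 − 1/3z)y_{n+1} = (1 + 2/3z)y_n
  Hence R(z) = (1 + 2/3z)/(1 − 1/3z).

Need |R(x)|<1, x<0.
x=-0.95: |R|=0.2785
R=−1: 1+2/3x = −1+1/3x ⇒ -1/3x=2 ⇒ x=2/(-1/3)=-6.0000
Confirm numerically:
  x=-5.932: |R|=0.99239 <1
  x=-5.672: |R|=0.96218 <1
  x=-5.368: |R|=0.92447 <1
  x=-4.832: |R|=0.85087 <1
  x=-6.496: |R|=1.05223 >1
  x=-6.310: |R|=1.03330 >1
  x=-6.029: |R|=1.00321 >1
So |R|<1 on (-6.0000, 0).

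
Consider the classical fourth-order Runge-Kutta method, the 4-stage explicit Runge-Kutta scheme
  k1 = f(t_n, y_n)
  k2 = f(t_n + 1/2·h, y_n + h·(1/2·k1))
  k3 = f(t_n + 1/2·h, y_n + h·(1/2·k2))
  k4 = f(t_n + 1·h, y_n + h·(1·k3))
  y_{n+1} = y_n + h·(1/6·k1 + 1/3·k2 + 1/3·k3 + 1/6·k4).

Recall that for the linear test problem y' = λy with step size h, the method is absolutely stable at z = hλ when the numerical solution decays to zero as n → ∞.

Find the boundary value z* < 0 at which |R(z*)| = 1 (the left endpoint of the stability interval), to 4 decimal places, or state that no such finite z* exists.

With y'=λy (z=hλ):
  order 4, 4-stage ⇒ R(z)=1+z+z^2/2+z^3/6+z^4/24
  (e.g. R(-1.69)=0.27347, |R|=0.27347)

Solve |R(x)|<1 on ℝ⁻.
x=-1.69: |R|=0.2735
|R(-2.99)|=1.3551 |R(-2.85)|=1.1020 |R(-1.53)|=0.2718
Bisect:
  x_lo=-3.1525 |R|=1.7104  x_hi=-0.1076 |R|=0.8979
  mid=-1.63009 |R|=0.27079 →hi
  mid=-2.39132 |R|=0.55130 →hi
  mid=-2.77193 |R|=0.98003 →hi
  mid=-2.96223 |R|=1.30123 →lo
  mid=-2.86708 |R|=1.13047 →lo
  mid=-2.81950 |R|=1.05281 →lo
  mid=-2.79571 |R|=1.01583 →lo
  mid=-2.78382 |R|=0.99778 →hi
  mid=-2.78977 |R|=1.00677 →lo
  ...
  [-2.78531,-2.78512] ⇒ x*=-2.7853
Interval (-2.7853, 0).

left endpoint -2.7853.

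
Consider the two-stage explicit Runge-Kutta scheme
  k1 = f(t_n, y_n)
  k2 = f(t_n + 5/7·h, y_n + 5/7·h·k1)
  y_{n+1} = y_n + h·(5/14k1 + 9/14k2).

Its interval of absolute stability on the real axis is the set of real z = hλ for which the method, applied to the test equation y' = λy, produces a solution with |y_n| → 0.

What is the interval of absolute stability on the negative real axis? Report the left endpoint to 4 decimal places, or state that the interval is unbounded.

(-2.1778, 0).

Set f=λy, z=hλ:
  k1=λy_n ⇒ h·k1=z·y_n;  k2=λ(1+5/7z)y_n ⇒ h·k2=z(1+5/7z)y_n
  y_{n+1}/y_n = 1 + 5/14z + 9/14z(1+5/7z) = 1 + z + 45/98z²
  ⇒ R(z) = 1 + z + 45/98z².

Find x<0 with |R(x)|<1.
x=-1.13: |R|=0.4563
R=1: x+45/98x²=0 ⇒ x=−98/45=-2.1778; min R=1−1/(4·45/98)=0.4556>−1
Confirm numerically:
  x=-1.618: |R|=0.58411 <1
  x=-1.400: |R|=0.50000 <1
  x=-0.942: |R|=0.46546 <1
  x=-2.533: |R|=1.41316 >1
  x=-2.416: |R|=1.26428 >1
  x=-2.279: |R|=1.10593 >1
Stable set (-2.1778, 0).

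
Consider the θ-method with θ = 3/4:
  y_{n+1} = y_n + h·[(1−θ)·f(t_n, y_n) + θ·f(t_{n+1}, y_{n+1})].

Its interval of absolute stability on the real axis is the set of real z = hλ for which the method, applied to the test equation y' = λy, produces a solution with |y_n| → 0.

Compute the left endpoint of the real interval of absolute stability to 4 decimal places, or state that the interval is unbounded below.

unbounded; (−∞, 0).

Set f=λy, z=hλ:
  y_{n+1} = y_n + z·[1/4·y_n + 3/4·y_{n+1}] ⇒ (1 − 3/4z)y_{n+1} = (1 + 1/4z)y_n
  so R(z) = (1 + 1/4z)/(1 − 3/4z).

Find x<0 with |R(x)|<1.
x=-0.68: |R|=0.5497
x=-2: |R|=0.2000
x=-10: |R|=0.1765
x=-100: |R|=0.3158
θ=3/4≥1/2 ⇒ |1+1/4x|<|1−3/4x| ∀x<0 ⇒ stable on all of ℝ⁻.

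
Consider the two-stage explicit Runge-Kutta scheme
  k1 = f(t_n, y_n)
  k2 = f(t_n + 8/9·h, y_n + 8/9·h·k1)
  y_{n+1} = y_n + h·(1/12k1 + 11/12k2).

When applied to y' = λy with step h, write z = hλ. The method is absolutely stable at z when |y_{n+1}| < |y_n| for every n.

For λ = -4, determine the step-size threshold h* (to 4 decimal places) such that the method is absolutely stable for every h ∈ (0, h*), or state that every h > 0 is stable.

(-1.2273,0); λ=-4 ⇒ h* = (27/22)/4 = 0.3068.

With y'=λy (z=hλ):
  k1=λy_n ⇒ h·k1=z·y_n;  k2=λ(1+8/9z)y_n ⇒ h·k2=z(1+8/9z)y_n
  y_{n+1}/y_n = 1 + 1/12z + 11/12z(1+8/9z) = 1 + z + 22/27z²
  Hence R(z) = 1 + z + 22/27z².

Need |R(x)|<1, x<0.
x=-0.55: |R|=0.6965
R=1: x+22/27x²=0 ⇒ x=−27/22=-1.2273; min R=1−1/(4·22/27)=0.6932>−1
Confirm numerically:
  x=-1.030: |R|=0.83444 <1
  x=-0.963: |R|=0.79263 <1
  x=-0.939: |R|=0.77944 <1
  x=-1.739: |R|=1.72510 >1
  x=-1.629: |R|=1.53323 >1
  x=-1.338: |R|=1.12072 >1
Stable set (-1.2273, 0).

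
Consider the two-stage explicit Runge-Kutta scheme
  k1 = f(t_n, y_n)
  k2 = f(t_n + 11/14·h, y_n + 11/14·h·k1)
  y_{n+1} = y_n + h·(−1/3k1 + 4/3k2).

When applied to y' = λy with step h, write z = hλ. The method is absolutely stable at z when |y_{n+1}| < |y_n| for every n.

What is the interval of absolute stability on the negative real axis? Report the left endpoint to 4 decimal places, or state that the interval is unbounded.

(-0.9545, 0).

Set f=λy, z=hλ:
  k1=λy_n ⇒ h·k1=z·y_n;  k2=λ(1+11/14z)y_n ⇒ h·k2=z(1+11/14z)y_n
  y_{n+1}/y_n = 1 − 1/3z + 4/3z(1+11/14z) = 1 + z + 22/21z²
  so R(z) = 1 + z + 22/21z².

Solve |R(x)|<1 on ℝ⁻.
x=-0.76: |R|=0.8451
R=1: x+22/21x²=0 ⇒ x=−21/22=-0.9545; min R=1−1/(4·22/21)=0.7614>−1
Confirm numerically:
  x=-0.680: |R|=0.80442 <1
  x=-0.648: |R|=0.79190 <1
  x=-0.551: |R|=0.76706 <1
  x=-1.239: |R|=1.36922 >1
  x=-1.237: |R|=1.36603 >1
  x=-1.172: |R|=1.26699 >1
So |R|<1 on (-0.9545, 0).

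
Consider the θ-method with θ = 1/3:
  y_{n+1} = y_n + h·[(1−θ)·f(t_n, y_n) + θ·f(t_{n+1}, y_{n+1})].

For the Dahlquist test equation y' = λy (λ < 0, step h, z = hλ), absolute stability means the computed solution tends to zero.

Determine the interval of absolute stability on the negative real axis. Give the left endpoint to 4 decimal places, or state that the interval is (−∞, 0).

z∈(-6.0000,0).

On y'=λy, z=hλ:
  y_{n+1} = y_n + z·[2/3·y_n + 1/3·y_{n+1}] ⇒ (1 − 1/3z)y_{n+1} = (1 + 2/3z)y_n
  ⇒ R(z) = (1 + 2/3z)/(1 − 1/3z).

Need |R(x)|<1, x<0.
x=-1.29: |R|=0.0979
R=−1: 1+2/3x = −1+1/3x ⇒ -1/3x=2 ⇒ x=2/(-1/3)=-6.0000
Confirm numerically:
  x=-5.818: |R|=0.97936 <1
  x=-5.729: |R|=0.96895 <1
  x=-2.658: |R|=0.40933 <1
  x=-6.457: |R|=1.04832 >1
  x=-6.142: |R|=1.01553 >1
Interval (-6.0000, 0).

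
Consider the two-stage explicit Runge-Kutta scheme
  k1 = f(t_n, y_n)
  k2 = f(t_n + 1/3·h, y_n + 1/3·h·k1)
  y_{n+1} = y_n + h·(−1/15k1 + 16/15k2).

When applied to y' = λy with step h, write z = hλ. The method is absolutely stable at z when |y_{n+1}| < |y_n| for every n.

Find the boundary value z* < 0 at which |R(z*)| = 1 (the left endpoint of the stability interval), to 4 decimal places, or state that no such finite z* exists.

Test eqn y'=λy, z=hλ:
  k1=λy_n ⇒ h·k1=z·y_n;  k2=λ(1+1/3z)y_n ⇒ h·k2=z(1+1/3z)y_n
  y_{n+1}/y_n = 1 − 1/15z + 16/15z(1+1/3z) = 1 + z + 16/45z²
  so R(z) = 1 + z + 16/45z².

Find x<0 with |R(x)|<1.
x=-0.5: |R|=0.5889
R=1: x+16/45x²=0 ⇒ x=−45/16=-2.8125; min R=1−1/(4·16/45)=0.2969>−1
Confirm numerically:
  x=-2.503: |R|=0.72456 <1
  x=-2.438: |R|=0.67537 <1
  x=-1.866: |R|=0.37203 <1
  x=-1.323: |R|=0.29934 <1
  x=-3.371: |R|=1.66941 >1
  x=-3.177: |R|=1.41174 >1
  x=-3.098: |R|=1.31448 >1
Stable set (-2.8125, 0).

z* = -2.8125.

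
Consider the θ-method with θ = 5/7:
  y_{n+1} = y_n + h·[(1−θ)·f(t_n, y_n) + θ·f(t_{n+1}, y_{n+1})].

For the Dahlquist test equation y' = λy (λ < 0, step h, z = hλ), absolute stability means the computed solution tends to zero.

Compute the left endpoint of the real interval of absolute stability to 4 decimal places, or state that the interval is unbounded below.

Set f=λy, z=hλ:
  y_{n+1} = y_n + z·[2/7·y_n + 5/7·y_{n+1}] ⇒ (1 − 5/7z)y_{n+1} = (1 + 2/7z)y_n
  ⇒ R(z) = (1 + 2/7z)/(1 − 5/7z).

Find x<0 with |R(x)|<1.
x=-0.98: |R|=0.4235
x=-2: |R|=0.1765
x=-10: |R|=0.2281
x=-100: |R|=0.3807
θ=5/7≥1/2 ⇒ |1+2/7x|<|1−5/7x| ∀x<0 ⇒ unbounded interval.

unbounded; (−∞, 0).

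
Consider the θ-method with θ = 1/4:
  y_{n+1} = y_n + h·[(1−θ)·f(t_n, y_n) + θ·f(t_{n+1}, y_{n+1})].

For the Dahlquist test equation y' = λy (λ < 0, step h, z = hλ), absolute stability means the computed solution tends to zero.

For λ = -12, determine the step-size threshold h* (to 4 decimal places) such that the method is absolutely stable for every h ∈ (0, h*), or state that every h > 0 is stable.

(-4.0000,0); λ=-12 ⇒ h* = (4)/12 = 0.3333.

Test eqn y'=λy, z=hλ:
  y_{n+1} = y_n + z·[3/4·y_n + 1/4·y_{n+1}] ⇒ (1 − 1/4z)y_{n+1} = (1 + 3/4z)y_n
  Hence R(z) = (1 + 3/4z)/(1 − 1/4z).

Find x<0 with |R(x)|<1.
x=-0.71: |R|=0.3970
R=−1: 1+3/4x = −1+1/4x ⇒ -1/2x=2 ⇒ x=2/(-1/2)=-4.0000
Confirm numerically:
  x=-3.927: |R|=0.98158 <1
  x=-3.441: |R|=0.84975 <1
  x=-2.197: |R|=0.41811 <1
  x=-4.200: |R|=1.04878 >1
  x=-4.168: |R|=1.04114 >1
Interval (-4.0000, 0).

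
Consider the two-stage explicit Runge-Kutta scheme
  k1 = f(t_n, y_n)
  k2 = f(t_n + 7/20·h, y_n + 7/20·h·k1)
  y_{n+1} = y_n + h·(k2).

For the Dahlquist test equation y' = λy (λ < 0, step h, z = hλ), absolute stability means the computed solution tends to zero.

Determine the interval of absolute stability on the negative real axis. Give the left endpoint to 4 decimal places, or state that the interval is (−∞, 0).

(-2.8571, 0).

Set f=λy, z=hλ:
  k1=λy_n ⇒ h·k1=z·y_n;  k2=λ(1+7/20z)y_n ⇒ h·k2=z(1+7/20z)y_n
  y_{n+1}/y_n = 1 + z(1+7/20z) = 1 + z + 7/20z²
  R(z) = 1 + z + 7/20z².

Solve |R(x)|<1 on ℝ⁻.
x=-0.9: |R|=0.3835
R=1: x+7/20x²=0 ⇒ x=−20/7=-2.8571; min R=1−1/(4·7/20)=0.2857>−1
Confirm numerically:
  x=-2.297: |R|=0.54967 <1
  x=-1.567: |R|=0.29242 <1
  x=-1.509: |R|=0.28798 <1
  x=-1.475: |R|=0.28647 <1
  x=-3.223: |R|=1.41271 >1
  x=-3.052: |R|=1.20815 >1
Interval (-2.8571, 0).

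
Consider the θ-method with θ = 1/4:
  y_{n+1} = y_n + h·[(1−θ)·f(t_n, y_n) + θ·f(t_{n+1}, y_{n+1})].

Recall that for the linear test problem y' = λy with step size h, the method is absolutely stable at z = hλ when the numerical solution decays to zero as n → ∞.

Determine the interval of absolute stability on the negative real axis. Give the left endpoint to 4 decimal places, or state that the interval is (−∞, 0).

Test eqn y'=λy, z=hλ:
  y_{n+1} = y_n + z·[3/4·y_n + 1/4·y_{n+1}] ⇒ (1 − 1/4z)y_{n+1} = (1 + 3/4z)y_n
  Hence R(z) = (1 + 3/4z)/(1 − 1/4z).

Solve |R(x)|<1 on ℝ⁻.
x=-1.34: |R|=0.0037
R=−1: 1+3/4x = −1+1/4x ⇒ -1/2x=2 ⇒ x=2/(-1/2)=-4.0000
Confirm numerically:
  x=-3.806: |R|=0.95029 <1
  x=-3.048: |R|=0.72985 <1
  x=-2.348: |R|=0.47952 <1
  x=-1.857: |R|=0.26823 <1
  x=-4.560: |R|=1.13084 >1
  x=-4.375: |R|=1.08955 >1
Interval (-4.0000, 0).

z∈(-4.0000,0).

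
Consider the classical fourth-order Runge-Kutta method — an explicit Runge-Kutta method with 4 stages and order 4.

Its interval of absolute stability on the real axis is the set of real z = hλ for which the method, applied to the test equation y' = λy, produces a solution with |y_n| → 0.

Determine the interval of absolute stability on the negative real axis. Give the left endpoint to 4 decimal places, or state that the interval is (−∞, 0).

(-2.7853, 0).

Set f=λy, z=hλ:
  order 4, 4-stage ⇒ R(z)=1+z+z^2/2+z^3/6+z^4/24
  (e.g. R(-0.85)=0.43065, |R|=0.43065)

Need |R(x)|<1, x<0.
x=-0.85: |R|=0.4306
|R(-2.16)|=0.4002 |R(-1.98)|=0.3269 |R(-1.28)|=0.3015
Bisect:
  x_lo=-3.6494 |R|=3.2996  x_hi=-0.1453 |R|=0.8647
  mid=-1.89737 |R|=0.30421 →hi
  mid=-2.77338 |R|=0.98219 →hi
  mid=-3.21139 |R|=1.85686 →lo
  mid=-2.99238 |R|=1.35984 →lo
  mid=-2.88288 |R|=1.15738 →lo
  mid=-2.82813 |R|=1.06653 →lo
  mid=-2.80075 |R|=1.02356 →lo
  mid=-2.78707 |R|=1.00268 →lo
  ...
  [-2.78536,-2.78514] ⇒ x*=-2.7853
So |R|<1 on (-2.7853, 0).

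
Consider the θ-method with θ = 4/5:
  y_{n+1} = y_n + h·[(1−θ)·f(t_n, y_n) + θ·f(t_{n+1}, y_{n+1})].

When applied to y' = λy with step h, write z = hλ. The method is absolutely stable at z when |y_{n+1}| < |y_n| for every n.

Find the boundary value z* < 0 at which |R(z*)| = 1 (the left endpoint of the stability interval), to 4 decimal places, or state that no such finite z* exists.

unbounded; (−∞, 0).

Set f=λy, z=hλ:
  y_{n+1} = y_n + z·[1/5·y_n + 4/5·y_{n+1}] ⇒ (1 − 4/5z)y_{n+1} = (1 + 1/5z)y_n
  ⇒ R(z) = (1 + 1/5z)/(1 − 4/5z).

Boundary: |R(x)|=1, x<0.
x=-0.99: |R|=0.4475
x=-2: |R|=0.2308
x=-10: |R|=0.1111
x=-100: |R|=0.2346
θ=4/5≥1/2 ⇒ |1+1/5x|<|1−4/5x| ∀x<0 ⇒ interval (−∞,0).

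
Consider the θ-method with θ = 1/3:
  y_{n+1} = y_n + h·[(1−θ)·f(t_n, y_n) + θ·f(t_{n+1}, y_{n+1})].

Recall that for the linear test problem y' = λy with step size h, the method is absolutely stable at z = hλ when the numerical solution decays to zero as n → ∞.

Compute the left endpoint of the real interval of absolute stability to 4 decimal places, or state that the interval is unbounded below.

Set f=λy, z=hλ:
  y_{n+1} = y_n + z·[2/3·y_n + 1/3·y_{n+1}] ⇒ (1 − 1/3z)y_{n+1} = (1 + 2/3z)y_n
  R(z) = (1 + 2/3z)/(1 − 1/3z).

Boundary: |R(x)|=1, x<0.
x=-1.16: |R|=0.1635
R=−1: 1+2/3x = −1+1/3x ⇒ -1/3x=2 ⇒ x=2/(-1/3)=-6.0000
Confirm numerically:
  x=-5.672: |R|=0.96218 <1
  x=-3.868: |R|=0.68957 <1
  x=-3.659: |R|=0.64845 <1
  x=-6.269: |R|=1.02902 >1
  x=-6.211: |R|=1.02291 >1
  x=-6.141: |R|=1.01543 >1
So |R|<1 on (-6.0000, 0).

z* = -6.0000.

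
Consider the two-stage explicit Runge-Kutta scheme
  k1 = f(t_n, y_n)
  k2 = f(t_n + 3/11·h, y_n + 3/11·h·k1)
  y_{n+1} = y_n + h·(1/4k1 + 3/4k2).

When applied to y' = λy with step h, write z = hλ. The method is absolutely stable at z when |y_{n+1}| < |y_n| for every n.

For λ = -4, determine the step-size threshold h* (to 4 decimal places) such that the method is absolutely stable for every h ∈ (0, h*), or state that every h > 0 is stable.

Test eqn y'=λy, z=hλ:
  k1=λy_n ⇒ h·k1=z·y_n;  k2=λ(1+3/11z)y_n ⇒ h·k2=z(1+3/11z)y_n
  y_{n+1}/y_n = 1 + 1/4z + 3/4z(1+3/11z) = 1 + z + 9/44z²
  ⇒ R(z) = 1 + z + 9/44z².

Find x<0 with |R(x)|<1.
x=-0.8: |R|=0.3309
R=1: x+9/44x²=0 ⇒ x=−44/9=-4.8889; min R=1−1/(4·9/44)=-0.2222>−1
Confirm numerically:
  x=-4.653: |R|=0.77549 <1
  x=-3.258: |R|=0.08684 <1
  x=-2.600: |R|=0.21727 <1
  x=-2.391: |R|=0.22164 <1
  x=-5.468: |R|=1.64771 >1
  x=-5.431: |R|=1.60222 >1
  x=-5.214: |R|=1.34673 >1
So |R|<1 on (-4.8889, 0).

(-4.8889,0); λ=-4 ⇒ h* = (44/9)/4 = 1.2222.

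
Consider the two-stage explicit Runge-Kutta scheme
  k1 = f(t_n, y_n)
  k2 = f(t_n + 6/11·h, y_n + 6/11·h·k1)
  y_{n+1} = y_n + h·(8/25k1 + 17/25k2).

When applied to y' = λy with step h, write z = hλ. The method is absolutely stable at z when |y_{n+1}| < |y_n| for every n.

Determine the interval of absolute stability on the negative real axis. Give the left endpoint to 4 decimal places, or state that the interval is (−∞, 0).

(-2.6961, 0).

Test eqn y'=λy, z=hλ:
  k1=λy_n ⇒ h·k1=z·y_n;  k2=λ(1+6/11z)y_n ⇒ h·k2=z(1+6/11z)y_n
  y_{n+1}/y_n = 1 + 8/25z + 17/25z(1+6/11z) = 1 + z + 102/275z²
  Hence R(z) = 1 + z + 102/275z².

Solve |R(x)|<1 on ℝ⁻.
x=-0.61: |R|=0.5280
R=1: x+102/275x²=0 ⇒ x=−275/102=-2.6961; min R=1−1/(4·102/275)=0.3260>−1
Confirm numerically:
  x=-2.387: |R|=0.72635 <1
  x=-2.178: |R|=0.58148 <1
  x=-1.909: |R|=0.44270 <1
  x=-3.267: |R|=1.69182 >1
  x=-3.204: |R|=1.60361 >1
Stable set (-2.6961, 0).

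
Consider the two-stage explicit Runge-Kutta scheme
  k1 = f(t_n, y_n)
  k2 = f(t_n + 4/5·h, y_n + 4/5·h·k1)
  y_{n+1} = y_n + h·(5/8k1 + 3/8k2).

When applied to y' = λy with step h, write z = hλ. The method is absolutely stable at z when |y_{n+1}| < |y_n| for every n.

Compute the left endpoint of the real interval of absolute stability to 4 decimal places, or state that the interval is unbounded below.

z* = -3.3333.

On y'=λy, z=hλ:
  k1=λy_n ⇒ h·k1=z·y_n;  k2=λ(1+4/5z)y_n ⇒ h·k2=z(1+4/5z)y_n
  y_{n+1}/y_n = 1 + 5/8z + 3/8z(1+4/5z) = 1 + z + 3/10z²
  so R(z) = 1 + z + 3/10z².

Boundary: |R(x)|=1, x<0.
x=-1.16: |R|=0.2437
R=1: x+3/10x²=0 ⇒ x=−10/3=-3.3333; min R=1−1/(4·3/10)=0.1667>−1
Confirm numerically:
  x=-3.271: |R|=0.93883 <1
  x=-2.186: |R|=0.24758 <1
  x=-1.797: |R|=0.17176 <1
  x=-1.475: |R|=0.17769 <1
  x=-3.756: |R|=1.47626 >1
  x=-3.628: |R|=1.32072 >1
  x=-3.587: |R|=1.27297 >1
So |R|<1 on (-3.3333, 0).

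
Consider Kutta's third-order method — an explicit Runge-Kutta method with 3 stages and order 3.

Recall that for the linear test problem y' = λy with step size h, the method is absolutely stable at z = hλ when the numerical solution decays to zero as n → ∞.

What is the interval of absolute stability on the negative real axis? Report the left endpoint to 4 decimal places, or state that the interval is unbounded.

z∈(-2.5127,0).

With y'=λy (z=hλ):
  order 3, 3-stage ⇒ R(z)=1+z+z^2/2+z^3/6
  (e.g. R(-1.74)=-0.10420, |R|=0.10420)

Need |R(x)|<1, x<0.
x=-1.74: |R|=0.1042
|R(-2.67)|=1.2779 |R(-1.54)|=0.0371 |R(-0.66)|=0.5099
Bisect:
  x_lo=-2.8464 |R|=1.6389  x_hi=-0.3466 |R|=0.7066
  mid=-1.59646 |R|=0.00026 →hi
  mid=-2.22141 |R|=0.58106 →hi
  mid=-2.53388 |R|=1.03509 →lo
  mid=-2.37764 |R|=0.79126 →hi
  mid=-2.45576 |R|=0.90873 →hi
  mid=-2.49482 |R|=0.97077 →hi
  mid=-2.51435 |R|=1.00264 →lo
  mid=-2.50459 |R|=0.98664 →hi
  mid=-2.50947 |R|=0.99462 →hi
  mid=-2.51191 |R|=0.99863 →hi
  ...
  [-2.51283,-2.51267] ⇒ x*=-2.5127
So |R|<1 on (-2.5127, 0).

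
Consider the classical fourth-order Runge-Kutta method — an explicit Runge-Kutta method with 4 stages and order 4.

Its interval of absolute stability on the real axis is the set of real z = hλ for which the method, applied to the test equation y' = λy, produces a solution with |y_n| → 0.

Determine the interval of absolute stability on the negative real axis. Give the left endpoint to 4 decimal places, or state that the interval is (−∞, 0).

(-2.7853, 0).

With y'=λy (z=hλ):
  order 4, 4-stage ⇒ R(z)=1+z+z^2/2+z^3/6+z^4/24
  (e.g. R(-1.26)=0.30542, |R|=0.30542)

Solve |R(x)|<1 on ℝ⁻.
x=-1.26: |R|=0.3054
|R(-2.56)|=0.7102 |R(-1.3)|=0.2978 |R(-0.75)|=0.4741
Bisect:
  x_lo=-3.3667 |R|=2.2936  x_hi=-0.3122 |R|=0.7319
  mid=-1.83943 |R|=0.29204 →hi
  mid=-2.60305 |R|=0.75825 →hi
  mid=-2.98486 |R|=1.34500 →lo
  mid=-2.79395 |R|=1.01314 →lo
  mid=-2.69850 |R|=0.87684 →hi
  mid=-2.74623 |R|=0.94268 →hi
  mid=-2.77009 |R|=0.97732 →hi
  mid=-2.78202 |R|=0.99508 →hi
  ...
  [-2.78538,-2.78519] ⇒ x*=-2.7853
Stable set (-2.7853, 0).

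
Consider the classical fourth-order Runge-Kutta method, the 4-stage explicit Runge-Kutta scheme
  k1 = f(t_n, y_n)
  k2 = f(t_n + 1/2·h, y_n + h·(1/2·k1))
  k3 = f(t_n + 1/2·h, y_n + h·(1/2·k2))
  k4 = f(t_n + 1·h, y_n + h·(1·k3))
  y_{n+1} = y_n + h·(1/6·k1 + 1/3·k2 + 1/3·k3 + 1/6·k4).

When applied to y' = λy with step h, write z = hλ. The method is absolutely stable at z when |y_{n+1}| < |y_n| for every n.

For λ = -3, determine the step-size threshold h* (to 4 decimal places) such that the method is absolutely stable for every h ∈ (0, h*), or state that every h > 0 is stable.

(-2.7853,0); λ=-3 ⇒ h* = 0.9284.

With y'=λy (z=hλ):
  order 4, 4-stage ⇒ R(z)=1+z+z^2/2+z^3/6+z^4/24
  (e.g. R(-1.59)=0.27041, |R|=0.27041)

Need |R(x)|<1, x<0.
x=-1.59: |R|=0.2704
|R(-3.12)|=1.6336 |R(-1.78)|=0.2825 |R(-1.14)|=0.3332
Bisect:
  x_lo=-3.6605 |R|=3.3452  x_hi=-0.0856 |R|=0.9179
  mid=-1.87305 |R|=0.29874 →hi
  mid=-2.76676 |R|=0.97242 →hi
  mid=-3.21362 |R|=1.86262 →lo
  mid=-2.99019 |R|=1.35550 →lo
  mid=-2.87848 |R|=1.14983 →lo
  mid=-2.82262 |R|=1.05775 →lo
  mid=-2.79469 |R|=1.01426 →lo
  mid=-2.78073 |R|=0.99314 →hi
  mid=-2.78771 |R|=1.00365 →lo
  ...
  [-2.78531,-2.78509] ⇒ x*=-2.7853
Interval (-2.7853, 0).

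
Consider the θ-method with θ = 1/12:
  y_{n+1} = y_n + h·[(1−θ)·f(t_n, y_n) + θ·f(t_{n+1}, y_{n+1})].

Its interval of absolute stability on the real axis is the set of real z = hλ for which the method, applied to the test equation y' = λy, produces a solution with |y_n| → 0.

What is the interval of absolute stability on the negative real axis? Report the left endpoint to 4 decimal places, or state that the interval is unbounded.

On y'=λy, z=hλ:
  y_{n+1} = y_n + z·[11/12·y_n + 1/12·y_{n+1}] ⇒ (1 − 1/12z)y_{n+1} = (1 + 11/12z)y_n
  ⇒ R(z) = (1 + 11/12z)/(1 − 1/12z).

Solve |R(x)|<1 on ℝ⁻.
x=-0.85: |R|=0.2062
R=−1: 1+11/12x = −1+1/12x ⇒ -5/6x=2 ⇒ x=2/(-5/6)=-2.4000
Confirm numerically:
  x=-1.820: |R|=0.58032 <1
  x=-1.242: |R|=0.12551 <1
  x=-1.080: |R|=0.00917 <1
  x=-2.824: |R|=1.28602 >1
  x=-2.674: |R|=1.18672 >1
So |R|<1 on (-2.4000, 0).

(-2.4000, 0).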